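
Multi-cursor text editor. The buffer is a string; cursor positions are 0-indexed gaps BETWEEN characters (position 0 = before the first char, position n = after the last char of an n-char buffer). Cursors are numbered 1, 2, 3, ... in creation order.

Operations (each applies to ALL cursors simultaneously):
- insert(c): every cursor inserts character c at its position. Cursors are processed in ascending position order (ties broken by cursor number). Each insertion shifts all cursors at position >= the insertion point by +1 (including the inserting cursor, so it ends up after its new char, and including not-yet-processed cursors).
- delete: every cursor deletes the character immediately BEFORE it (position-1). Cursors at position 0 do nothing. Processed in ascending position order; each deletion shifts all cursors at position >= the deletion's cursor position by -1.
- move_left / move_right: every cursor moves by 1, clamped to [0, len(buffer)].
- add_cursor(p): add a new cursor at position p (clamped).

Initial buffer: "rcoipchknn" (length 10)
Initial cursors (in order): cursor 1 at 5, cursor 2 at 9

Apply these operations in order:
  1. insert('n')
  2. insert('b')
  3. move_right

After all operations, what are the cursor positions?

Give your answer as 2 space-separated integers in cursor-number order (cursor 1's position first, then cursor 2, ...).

After op 1 (insert('n')): buffer="rcoipnchknnn" (len 12), cursors c1@6 c2@11, authorship .....1....2.
After op 2 (insert('b')): buffer="rcoipnbchknnbn" (len 14), cursors c1@7 c2@13, authorship .....11....22.
After op 3 (move_right): buffer="rcoipnbchknnbn" (len 14), cursors c1@8 c2@14, authorship .....11....22.

Answer: 8 14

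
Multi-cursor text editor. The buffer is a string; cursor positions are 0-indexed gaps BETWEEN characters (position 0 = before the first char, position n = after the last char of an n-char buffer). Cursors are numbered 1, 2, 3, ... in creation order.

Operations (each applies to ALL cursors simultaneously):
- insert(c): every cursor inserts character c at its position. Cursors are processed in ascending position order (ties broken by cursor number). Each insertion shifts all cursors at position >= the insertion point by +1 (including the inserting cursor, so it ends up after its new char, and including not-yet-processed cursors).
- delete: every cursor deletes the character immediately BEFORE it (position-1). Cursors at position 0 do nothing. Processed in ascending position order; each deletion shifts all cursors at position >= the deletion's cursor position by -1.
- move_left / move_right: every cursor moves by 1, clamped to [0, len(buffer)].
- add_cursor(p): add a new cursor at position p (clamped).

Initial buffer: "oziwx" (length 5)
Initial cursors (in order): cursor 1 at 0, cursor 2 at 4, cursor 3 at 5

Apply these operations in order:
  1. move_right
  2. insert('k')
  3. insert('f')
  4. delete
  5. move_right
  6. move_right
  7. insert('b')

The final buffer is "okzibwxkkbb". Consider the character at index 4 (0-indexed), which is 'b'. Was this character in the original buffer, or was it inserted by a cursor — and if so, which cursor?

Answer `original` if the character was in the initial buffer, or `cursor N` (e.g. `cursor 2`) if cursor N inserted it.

Answer: cursor 1

Derivation:
After op 1 (move_right): buffer="oziwx" (len 5), cursors c1@1 c2@5 c3@5, authorship .....
After op 2 (insert('k')): buffer="okziwxkk" (len 8), cursors c1@2 c2@8 c3@8, authorship .1....23
After op 3 (insert('f')): buffer="okfziwxkkff" (len 11), cursors c1@3 c2@11 c3@11, authorship .11....2323
After op 4 (delete): buffer="okziwxkk" (len 8), cursors c1@2 c2@8 c3@8, authorship .1....23
After op 5 (move_right): buffer="okziwxkk" (len 8), cursors c1@3 c2@8 c3@8, authorship .1....23
After op 6 (move_right): buffer="okziwxkk" (len 8), cursors c1@4 c2@8 c3@8, authorship .1....23
After op 7 (insert('b')): buffer="okzibwxkkbb" (len 11), cursors c1@5 c2@11 c3@11, authorship .1..1..2323
Authorship (.=original, N=cursor N): . 1 . . 1 . . 2 3 2 3
Index 4: author = 1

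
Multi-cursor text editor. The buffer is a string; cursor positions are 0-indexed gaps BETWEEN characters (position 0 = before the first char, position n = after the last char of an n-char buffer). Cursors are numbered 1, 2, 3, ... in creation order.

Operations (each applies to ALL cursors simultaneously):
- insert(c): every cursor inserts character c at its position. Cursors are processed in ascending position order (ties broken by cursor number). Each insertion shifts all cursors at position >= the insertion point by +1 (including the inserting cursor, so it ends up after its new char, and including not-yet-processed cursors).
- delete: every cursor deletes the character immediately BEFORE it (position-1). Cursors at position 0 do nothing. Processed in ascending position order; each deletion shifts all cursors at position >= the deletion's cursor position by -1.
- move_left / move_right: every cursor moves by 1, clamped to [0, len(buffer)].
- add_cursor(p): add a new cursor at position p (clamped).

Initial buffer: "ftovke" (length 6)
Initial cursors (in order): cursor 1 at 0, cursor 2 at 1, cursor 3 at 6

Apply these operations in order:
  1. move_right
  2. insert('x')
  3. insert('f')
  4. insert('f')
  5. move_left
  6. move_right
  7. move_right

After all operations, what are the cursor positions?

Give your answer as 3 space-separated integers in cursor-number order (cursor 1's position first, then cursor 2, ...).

After op 1 (move_right): buffer="ftovke" (len 6), cursors c1@1 c2@2 c3@6, authorship ......
After op 2 (insert('x')): buffer="fxtxovkex" (len 9), cursors c1@2 c2@4 c3@9, authorship .1.2....3
After op 3 (insert('f')): buffer="fxftxfovkexf" (len 12), cursors c1@3 c2@6 c3@12, authorship .11.22....33
After op 4 (insert('f')): buffer="fxfftxffovkexff" (len 15), cursors c1@4 c2@8 c3@15, authorship .111.222....333
After op 5 (move_left): buffer="fxfftxffovkexff" (len 15), cursors c1@3 c2@7 c3@14, authorship .111.222....333
After op 6 (move_right): buffer="fxfftxffovkexff" (len 15), cursors c1@4 c2@8 c3@15, authorship .111.222....333
After op 7 (move_right): buffer="fxfftxffovkexff" (len 15), cursors c1@5 c2@9 c3@15, authorship .111.222....333

Answer: 5 9 15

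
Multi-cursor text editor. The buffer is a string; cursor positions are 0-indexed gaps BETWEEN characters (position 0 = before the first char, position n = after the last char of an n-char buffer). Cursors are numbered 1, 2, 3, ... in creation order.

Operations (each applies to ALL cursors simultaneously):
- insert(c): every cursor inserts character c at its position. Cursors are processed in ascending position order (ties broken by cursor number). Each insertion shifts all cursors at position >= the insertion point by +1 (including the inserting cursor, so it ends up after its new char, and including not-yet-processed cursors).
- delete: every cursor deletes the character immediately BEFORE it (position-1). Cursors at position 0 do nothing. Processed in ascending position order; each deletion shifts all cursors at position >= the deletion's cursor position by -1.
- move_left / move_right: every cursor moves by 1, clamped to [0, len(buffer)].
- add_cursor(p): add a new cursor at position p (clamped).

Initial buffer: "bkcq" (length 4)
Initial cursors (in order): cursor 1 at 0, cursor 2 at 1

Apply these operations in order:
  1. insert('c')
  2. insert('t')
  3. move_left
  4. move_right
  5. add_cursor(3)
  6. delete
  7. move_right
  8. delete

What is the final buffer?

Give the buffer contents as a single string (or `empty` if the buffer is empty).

After op 1 (insert('c')): buffer="cbckcq" (len 6), cursors c1@1 c2@3, authorship 1.2...
After op 2 (insert('t')): buffer="ctbctkcq" (len 8), cursors c1@2 c2@5, authorship 11.22...
After op 3 (move_left): buffer="ctbctkcq" (len 8), cursors c1@1 c2@4, authorship 11.22...
After op 4 (move_right): buffer="ctbctkcq" (len 8), cursors c1@2 c2@5, authorship 11.22...
After op 5 (add_cursor(3)): buffer="ctbctkcq" (len 8), cursors c1@2 c3@3 c2@5, authorship 11.22...
After op 6 (delete): buffer="cckcq" (len 5), cursors c1@1 c3@1 c2@2, authorship 12...
After op 7 (move_right): buffer="cckcq" (len 5), cursors c1@2 c3@2 c2@3, authorship 12...
After op 8 (delete): buffer="cq" (len 2), cursors c1@0 c2@0 c3@0, authorship ..

Answer: cq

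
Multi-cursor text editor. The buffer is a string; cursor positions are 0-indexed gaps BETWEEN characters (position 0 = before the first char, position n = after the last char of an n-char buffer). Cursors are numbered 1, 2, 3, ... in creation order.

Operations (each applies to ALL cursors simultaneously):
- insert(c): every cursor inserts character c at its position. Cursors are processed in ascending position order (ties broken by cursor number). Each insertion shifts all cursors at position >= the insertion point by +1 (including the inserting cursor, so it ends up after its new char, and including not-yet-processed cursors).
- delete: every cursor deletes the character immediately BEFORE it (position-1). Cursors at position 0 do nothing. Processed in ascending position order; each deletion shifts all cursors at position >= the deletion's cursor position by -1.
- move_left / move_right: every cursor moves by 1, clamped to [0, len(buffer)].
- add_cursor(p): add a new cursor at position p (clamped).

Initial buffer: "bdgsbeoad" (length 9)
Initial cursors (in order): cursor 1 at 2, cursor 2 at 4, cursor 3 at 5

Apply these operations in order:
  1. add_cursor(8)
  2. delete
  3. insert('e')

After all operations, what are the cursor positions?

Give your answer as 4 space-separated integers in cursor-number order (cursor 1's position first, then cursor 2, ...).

Answer: 2 5 5 8

Derivation:
After op 1 (add_cursor(8)): buffer="bdgsbeoad" (len 9), cursors c1@2 c2@4 c3@5 c4@8, authorship .........
After op 2 (delete): buffer="bgeod" (len 5), cursors c1@1 c2@2 c3@2 c4@4, authorship .....
After op 3 (insert('e')): buffer="begeeeoed" (len 9), cursors c1@2 c2@5 c3@5 c4@8, authorship .1.23..4.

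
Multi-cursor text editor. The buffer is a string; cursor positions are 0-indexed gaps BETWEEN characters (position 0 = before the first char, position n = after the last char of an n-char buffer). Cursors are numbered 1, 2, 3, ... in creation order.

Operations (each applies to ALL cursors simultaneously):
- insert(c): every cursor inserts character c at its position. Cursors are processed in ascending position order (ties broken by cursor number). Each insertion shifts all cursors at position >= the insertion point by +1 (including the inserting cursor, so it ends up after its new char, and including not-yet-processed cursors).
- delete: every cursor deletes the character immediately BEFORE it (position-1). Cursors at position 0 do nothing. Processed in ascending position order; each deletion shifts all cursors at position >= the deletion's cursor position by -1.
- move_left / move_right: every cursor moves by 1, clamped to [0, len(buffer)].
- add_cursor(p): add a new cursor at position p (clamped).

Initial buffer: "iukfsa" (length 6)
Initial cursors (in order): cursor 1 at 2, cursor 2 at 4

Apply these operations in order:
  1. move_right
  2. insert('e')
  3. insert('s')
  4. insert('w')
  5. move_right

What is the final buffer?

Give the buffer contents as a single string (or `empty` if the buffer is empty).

Answer: iukeswfseswa

Derivation:
After op 1 (move_right): buffer="iukfsa" (len 6), cursors c1@3 c2@5, authorship ......
After op 2 (insert('e')): buffer="iukefsea" (len 8), cursors c1@4 c2@7, authorship ...1..2.
After op 3 (insert('s')): buffer="iukesfsesa" (len 10), cursors c1@5 c2@9, authorship ...11..22.
After op 4 (insert('w')): buffer="iukeswfseswa" (len 12), cursors c1@6 c2@11, authorship ...111..222.
After op 5 (move_right): buffer="iukeswfseswa" (len 12), cursors c1@7 c2@12, authorship ...111..222.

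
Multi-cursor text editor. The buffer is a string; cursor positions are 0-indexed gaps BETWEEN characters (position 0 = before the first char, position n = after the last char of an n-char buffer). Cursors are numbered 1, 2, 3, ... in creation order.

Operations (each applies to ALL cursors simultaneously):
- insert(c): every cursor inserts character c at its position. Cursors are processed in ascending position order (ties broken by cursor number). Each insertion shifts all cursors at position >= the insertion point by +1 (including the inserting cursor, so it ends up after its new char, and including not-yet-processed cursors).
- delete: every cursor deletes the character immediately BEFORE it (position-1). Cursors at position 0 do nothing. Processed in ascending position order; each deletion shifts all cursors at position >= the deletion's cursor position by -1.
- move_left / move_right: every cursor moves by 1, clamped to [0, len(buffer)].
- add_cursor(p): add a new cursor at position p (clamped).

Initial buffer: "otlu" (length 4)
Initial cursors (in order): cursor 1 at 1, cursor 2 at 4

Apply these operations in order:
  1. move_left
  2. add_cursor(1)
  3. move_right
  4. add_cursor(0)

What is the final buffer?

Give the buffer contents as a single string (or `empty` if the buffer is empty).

Answer: otlu

Derivation:
After op 1 (move_left): buffer="otlu" (len 4), cursors c1@0 c2@3, authorship ....
After op 2 (add_cursor(1)): buffer="otlu" (len 4), cursors c1@0 c3@1 c2@3, authorship ....
After op 3 (move_right): buffer="otlu" (len 4), cursors c1@1 c3@2 c2@4, authorship ....
After op 4 (add_cursor(0)): buffer="otlu" (len 4), cursors c4@0 c1@1 c3@2 c2@4, authorship ....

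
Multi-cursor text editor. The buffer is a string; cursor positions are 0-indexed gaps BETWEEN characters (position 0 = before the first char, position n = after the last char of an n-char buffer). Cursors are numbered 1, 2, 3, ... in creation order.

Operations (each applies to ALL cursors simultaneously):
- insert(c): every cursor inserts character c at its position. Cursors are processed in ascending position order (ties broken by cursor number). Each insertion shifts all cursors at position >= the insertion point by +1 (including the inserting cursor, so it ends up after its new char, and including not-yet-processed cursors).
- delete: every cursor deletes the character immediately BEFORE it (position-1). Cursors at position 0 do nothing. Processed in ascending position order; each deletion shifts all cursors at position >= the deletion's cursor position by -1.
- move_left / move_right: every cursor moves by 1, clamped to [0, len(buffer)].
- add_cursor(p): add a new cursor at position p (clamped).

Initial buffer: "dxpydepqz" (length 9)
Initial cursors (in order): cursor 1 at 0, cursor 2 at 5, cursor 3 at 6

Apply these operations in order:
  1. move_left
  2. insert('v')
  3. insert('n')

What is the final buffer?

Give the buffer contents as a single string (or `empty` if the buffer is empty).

Answer: vndxpyvndvnepqz

Derivation:
After op 1 (move_left): buffer="dxpydepqz" (len 9), cursors c1@0 c2@4 c3@5, authorship .........
After op 2 (insert('v')): buffer="vdxpyvdvepqz" (len 12), cursors c1@1 c2@6 c3@8, authorship 1....2.3....
After op 3 (insert('n')): buffer="vndxpyvndvnepqz" (len 15), cursors c1@2 c2@8 c3@11, authorship 11....22.33....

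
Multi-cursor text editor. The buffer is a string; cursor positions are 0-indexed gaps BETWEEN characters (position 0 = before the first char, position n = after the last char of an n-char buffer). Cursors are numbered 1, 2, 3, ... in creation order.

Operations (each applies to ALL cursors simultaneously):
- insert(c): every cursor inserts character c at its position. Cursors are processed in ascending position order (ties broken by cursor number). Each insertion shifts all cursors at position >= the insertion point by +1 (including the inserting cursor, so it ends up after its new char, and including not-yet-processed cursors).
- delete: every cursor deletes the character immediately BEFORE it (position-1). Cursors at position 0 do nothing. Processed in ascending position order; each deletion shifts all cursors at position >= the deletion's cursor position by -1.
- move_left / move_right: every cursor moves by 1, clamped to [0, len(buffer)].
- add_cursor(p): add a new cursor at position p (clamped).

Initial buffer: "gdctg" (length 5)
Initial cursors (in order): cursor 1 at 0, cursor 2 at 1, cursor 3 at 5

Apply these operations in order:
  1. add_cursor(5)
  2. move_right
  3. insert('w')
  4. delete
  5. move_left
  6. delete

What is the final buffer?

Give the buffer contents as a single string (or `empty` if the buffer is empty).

Answer: dg

Derivation:
After op 1 (add_cursor(5)): buffer="gdctg" (len 5), cursors c1@0 c2@1 c3@5 c4@5, authorship .....
After op 2 (move_right): buffer="gdctg" (len 5), cursors c1@1 c2@2 c3@5 c4@5, authorship .....
After op 3 (insert('w')): buffer="gwdwctgww" (len 9), cursors c1@2 c2@4 c3@9 c4@9, authorship .1.2...34
After op 4 (delete): buffer="gdctg" (len 5), cursors c1@1 c2@2 c3@5 c4@5, authorship .....
After op 5 (move_left): buffer="gdctg" (len 5), cursors c1@0 c2@1 c3@4 c4@4, authorship .....
After op 6 (delete): buffer="dg" (len 2), cursors c1@0 c2@0 c3@1 c4@1, authorship ..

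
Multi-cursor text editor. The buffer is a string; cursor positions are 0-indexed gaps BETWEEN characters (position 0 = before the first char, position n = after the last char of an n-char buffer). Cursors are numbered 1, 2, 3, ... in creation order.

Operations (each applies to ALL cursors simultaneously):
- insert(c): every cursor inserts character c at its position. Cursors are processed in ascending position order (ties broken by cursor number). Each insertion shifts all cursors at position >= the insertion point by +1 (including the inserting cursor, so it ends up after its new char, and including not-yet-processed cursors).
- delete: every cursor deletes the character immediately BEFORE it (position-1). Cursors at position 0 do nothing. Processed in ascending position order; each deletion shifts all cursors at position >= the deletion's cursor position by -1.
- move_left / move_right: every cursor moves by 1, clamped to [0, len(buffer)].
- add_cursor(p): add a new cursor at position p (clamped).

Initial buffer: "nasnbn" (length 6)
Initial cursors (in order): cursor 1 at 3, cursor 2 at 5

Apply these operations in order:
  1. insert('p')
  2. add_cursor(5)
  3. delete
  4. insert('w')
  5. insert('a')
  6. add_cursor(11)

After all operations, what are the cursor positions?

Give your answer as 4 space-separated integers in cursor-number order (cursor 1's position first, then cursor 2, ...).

Answer: 7 10 7 11

Derivation:
After op 1 (insert('p')): buffer="naspnbpn" (len 8), cursors c1@4 c2@7, authorship ...1..2.
After op 2 (add_cursor(5)): buffer="naspnbpn" (len 8), cursors c1@4 c3@5 c2@7, authorship ...1..2.
After op 3 (delete): buffer="nasbn" (len 5), cursors c1@3 c3@3 c2@4, authorship .....
After op 4 (insert('w')): buffer="naswwbwn" (len 8), cursors c1@5 c3@5 c2@7, authorship ...13.2.
After op 5 (insert('a')): buffer="naswwaabwan" (len 11), cursors c1@7 c3@7 c2@10, authorship ...1313.22.
After op 6 (add_cursor(11)): buffer="naswwaabwan" (len 11), cursors c1@7 c3@7 c2@10 c4@11, authorship ...1313.22.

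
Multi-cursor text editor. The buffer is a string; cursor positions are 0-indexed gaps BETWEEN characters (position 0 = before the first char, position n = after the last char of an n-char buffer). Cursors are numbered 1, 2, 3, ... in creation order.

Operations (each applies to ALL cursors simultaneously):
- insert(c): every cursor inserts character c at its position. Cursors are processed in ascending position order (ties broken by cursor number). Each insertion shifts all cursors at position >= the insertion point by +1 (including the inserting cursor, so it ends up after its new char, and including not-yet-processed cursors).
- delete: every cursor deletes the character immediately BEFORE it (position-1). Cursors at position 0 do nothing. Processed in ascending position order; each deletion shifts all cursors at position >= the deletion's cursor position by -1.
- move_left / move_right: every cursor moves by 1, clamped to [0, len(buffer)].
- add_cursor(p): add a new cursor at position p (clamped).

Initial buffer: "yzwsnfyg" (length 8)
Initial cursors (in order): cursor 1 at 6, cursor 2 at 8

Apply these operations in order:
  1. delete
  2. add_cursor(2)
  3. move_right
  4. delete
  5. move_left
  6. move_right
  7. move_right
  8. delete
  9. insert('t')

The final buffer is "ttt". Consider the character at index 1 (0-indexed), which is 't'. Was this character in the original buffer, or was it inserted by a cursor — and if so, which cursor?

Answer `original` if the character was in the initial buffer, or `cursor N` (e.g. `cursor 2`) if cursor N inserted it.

After op 1 (delete): buffer="yzwsny" (len 6), cursors c1@5 c2@6, authorship ......
After op 2 (add_cursor(2)): buffer="yzwsny" (len 6), cursors c3@2 c1@5 c2@6, authorship ......
After op 3 (move_right): buffer="yzwsny" (len 6), cursors c3@3 c1@6 c2@6, authorship ......
After op 4 (delete): buffer="yzs" (len 3), cursors c3@2 c1@3 c2@3, authorship ...
After op 5 (move_left): buffer="yzs" (len 3), cursors c3@1 c1@2 c2@2, authorship ...
After op 6 (move_right): buffer="yzs" (len 3), cursors c3@2 c1@3 c2@3, authorship ...
After op 7 (move_right): buffer="yzs" (len 3), cursors c1@3 c2@3 c3@3, authorship ...
After op 8 (delete): buffer="" (len 0), cursors c1@0 c2@0 c3@0, authorship 
After op 9 (insert('t')): buffer="ttt" (len 3), cursors c1@3 c2@3 c3@3, authorship 123
Authorship (.=original, N=cursor N): 1 2 3
Index 1: author = 2

Answer: cursor 2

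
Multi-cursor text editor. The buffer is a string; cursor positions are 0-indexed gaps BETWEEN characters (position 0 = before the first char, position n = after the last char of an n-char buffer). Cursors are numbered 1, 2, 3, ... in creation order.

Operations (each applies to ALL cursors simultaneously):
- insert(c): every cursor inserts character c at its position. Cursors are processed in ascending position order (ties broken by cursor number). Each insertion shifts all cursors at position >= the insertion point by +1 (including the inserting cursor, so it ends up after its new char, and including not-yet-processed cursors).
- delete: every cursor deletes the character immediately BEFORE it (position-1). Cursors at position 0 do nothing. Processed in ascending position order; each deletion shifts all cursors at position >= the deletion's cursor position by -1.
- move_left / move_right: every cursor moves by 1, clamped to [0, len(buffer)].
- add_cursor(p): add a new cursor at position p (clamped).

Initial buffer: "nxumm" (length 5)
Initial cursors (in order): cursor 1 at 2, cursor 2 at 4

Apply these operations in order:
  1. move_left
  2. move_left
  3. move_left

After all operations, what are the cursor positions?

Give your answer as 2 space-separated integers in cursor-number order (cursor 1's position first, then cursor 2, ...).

After op 1 (move_left): buffer="nxumm" (len 5), cursors c1@1 c2@3, authorship .....
After op 2 (move_left): buffer="nxumm" (len 5), cursors c1@0 c2@2, authorship .....
After op 3 (move_left): buffer="nxumm" (len 5), cursors c1@0 c2@1, authorship .....

Answer: 0 1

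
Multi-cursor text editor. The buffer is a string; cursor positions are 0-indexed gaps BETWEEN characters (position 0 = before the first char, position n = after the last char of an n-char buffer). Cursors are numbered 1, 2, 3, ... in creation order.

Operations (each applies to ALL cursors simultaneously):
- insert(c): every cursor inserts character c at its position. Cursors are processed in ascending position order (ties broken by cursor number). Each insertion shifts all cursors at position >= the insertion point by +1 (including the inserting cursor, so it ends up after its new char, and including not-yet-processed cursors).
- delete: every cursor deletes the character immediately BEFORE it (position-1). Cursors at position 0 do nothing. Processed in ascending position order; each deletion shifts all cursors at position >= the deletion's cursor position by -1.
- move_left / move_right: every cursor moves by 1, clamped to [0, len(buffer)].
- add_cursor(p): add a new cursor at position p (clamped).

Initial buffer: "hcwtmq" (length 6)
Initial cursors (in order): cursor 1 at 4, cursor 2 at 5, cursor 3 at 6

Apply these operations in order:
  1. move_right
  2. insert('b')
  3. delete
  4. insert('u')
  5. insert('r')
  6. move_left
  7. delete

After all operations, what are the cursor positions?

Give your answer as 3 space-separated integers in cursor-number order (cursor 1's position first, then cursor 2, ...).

After op 1 (move_right): buffer="hcwtmq" (len 6), cursors c1@5 c2@6 c3@6, authorship ......
After op 2 (insert('b')): buffer="hcwtmbqbb" (len 9), cursors c1@6 c2@9 c3@9, authorship .....1.23
After op 3 (delete): buffer="hcwtmq" (len 6), cursors c1@5 c2@6 c3@6, authorship ......
After op 4 (insert('u')): buffer="hcwtmuquu" (len 9), cursors c1@6 c2@9 c3@9, authorship .....1.23
After op 5 (insert('r')): buffer="hcwtmurquurr" (len 12), cursors c1@7 c2@12 c3@12, authorship .....11.2323
After op 6 (move_left): buffer="hcwtmurquurr" (len 12), cursors c1@6 c2@11 c3@11, authorship .....11.2323
After op 7 (delete): buffer="hcwtmrqur" (len 9), cursors c1@5 c2@8 c3@8, authorship .....1.23

Answer: 5 8 8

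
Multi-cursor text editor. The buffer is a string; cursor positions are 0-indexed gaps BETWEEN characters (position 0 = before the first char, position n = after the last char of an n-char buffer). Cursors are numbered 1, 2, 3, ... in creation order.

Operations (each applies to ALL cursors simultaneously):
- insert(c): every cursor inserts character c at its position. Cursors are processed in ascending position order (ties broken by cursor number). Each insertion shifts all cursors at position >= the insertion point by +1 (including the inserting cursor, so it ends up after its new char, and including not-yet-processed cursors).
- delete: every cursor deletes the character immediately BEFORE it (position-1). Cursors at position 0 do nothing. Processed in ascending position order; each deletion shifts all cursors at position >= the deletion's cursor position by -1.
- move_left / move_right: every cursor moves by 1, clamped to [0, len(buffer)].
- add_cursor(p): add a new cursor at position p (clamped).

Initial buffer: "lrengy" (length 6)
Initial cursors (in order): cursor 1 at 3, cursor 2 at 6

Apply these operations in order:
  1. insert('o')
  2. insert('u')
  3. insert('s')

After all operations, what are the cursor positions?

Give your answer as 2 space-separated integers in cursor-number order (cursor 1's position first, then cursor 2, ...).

After op 1 (insert('o')): buffer="lreongyo" (len 8), cursors c1@4 c2@8, authorship ...1...2
After op 2 (insert('u')): buffer="lreoungyou" (len 10), cursors c1@5 c2@10, authorship ...11...22
After op 3 (insert('s')): buffer="lreousngyous" (len 12), cursors c1@6 c2@12, authorship ...111...222

Answer: 6 12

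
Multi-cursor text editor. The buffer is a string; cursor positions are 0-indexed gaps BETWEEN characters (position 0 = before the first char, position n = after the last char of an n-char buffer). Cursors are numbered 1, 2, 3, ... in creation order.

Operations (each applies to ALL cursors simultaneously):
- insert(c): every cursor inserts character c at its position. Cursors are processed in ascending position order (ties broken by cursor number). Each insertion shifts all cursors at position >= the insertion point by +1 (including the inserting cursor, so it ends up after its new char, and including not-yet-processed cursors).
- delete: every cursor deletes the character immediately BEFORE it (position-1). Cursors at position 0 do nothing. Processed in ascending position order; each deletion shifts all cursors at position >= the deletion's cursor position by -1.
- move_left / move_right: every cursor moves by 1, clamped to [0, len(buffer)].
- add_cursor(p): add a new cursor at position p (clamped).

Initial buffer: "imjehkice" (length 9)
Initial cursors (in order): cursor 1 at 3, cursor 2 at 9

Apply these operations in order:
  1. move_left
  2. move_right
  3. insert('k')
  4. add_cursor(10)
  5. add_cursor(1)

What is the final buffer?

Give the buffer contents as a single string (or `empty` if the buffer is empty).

Answer: imjkehkicek

Derivation:
After op 1 (move_left): buffer="imjehkice" (len 9), cursors c1@2 c2@8, authorship .........
After op 2 (move_right): buffer="imjehkice" (len 9), cursors c1@3 c2@9, authorship .........
After op 3 (insert('k')): buffer="imjkehkicek" (len 11), cursors c1@4 c2@11, authorship ...1......2
After op 4 (add_cursor(10)): buffer="imjkehkicek" (len 11), cursors c1@4 c3@10 c2@11, authorship ...1......2
After op 5 (add_cursor(1)): buffer="imjkehkicek" (len 11), cursors c4@1 c1@4 c3@10 c2@11, authorship ...1......2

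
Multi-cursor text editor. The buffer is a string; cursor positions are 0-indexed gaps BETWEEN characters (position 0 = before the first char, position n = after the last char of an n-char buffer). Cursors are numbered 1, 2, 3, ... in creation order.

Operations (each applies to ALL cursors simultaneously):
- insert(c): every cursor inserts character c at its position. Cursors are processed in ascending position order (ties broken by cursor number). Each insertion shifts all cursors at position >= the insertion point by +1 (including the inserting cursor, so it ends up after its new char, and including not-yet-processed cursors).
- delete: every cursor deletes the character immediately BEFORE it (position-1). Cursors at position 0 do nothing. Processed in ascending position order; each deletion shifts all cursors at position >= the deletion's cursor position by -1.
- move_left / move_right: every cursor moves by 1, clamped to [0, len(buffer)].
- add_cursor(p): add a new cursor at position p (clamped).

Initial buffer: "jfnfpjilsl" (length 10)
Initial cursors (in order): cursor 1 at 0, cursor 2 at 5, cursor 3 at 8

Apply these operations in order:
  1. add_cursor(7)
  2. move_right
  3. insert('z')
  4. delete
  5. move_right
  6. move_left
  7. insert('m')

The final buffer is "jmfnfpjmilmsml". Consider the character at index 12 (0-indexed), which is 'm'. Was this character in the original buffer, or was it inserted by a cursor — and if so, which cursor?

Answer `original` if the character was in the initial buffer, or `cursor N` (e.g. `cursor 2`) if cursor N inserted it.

Answer: cursor 3

Derivation:
After op 1 (add_cursor(7)): buffer="jfnfpjilsl" (len 10), cursors c1@0 c2@5 c4@7 c3@8, authorship ..........
After op 2 (move_right): buffer="jfnfpjilsl" (len 10), cursors c1@1 c2@6 c4@8 c3@9, authorship ..........
After op 3 (insert('z')): buffer="jzfnfpjzilzszl" (len 14), cursors c1@2 c2@8 c4@11 c3@13, authorship .1.....2..4.3.
After op 4 (delete): buffer="jfnfpjilsl" (len 10), cursors c1@1 c2@6 c4@8 c3@9, authorship ..........
After op 5 (move_right): buffer="jfnfpjilsl" (len 10), cursors c1@2 c2@7 c4@9 c3@10, authorship ..........
After op 6 (move_left): buffer="jfnfpjilsl" (len 10), cursors c1@1 c2@6 c4@8 c3@9, authorship ..........
After op 7 (insert('m')): buffer="jmfnfpjmilmsml" (len 14), cursors c1@2 c2@8 c4@11 c3@13, authorship .1.....2..4.3.
Authorship (.=original, N=cursor N): . 1 . . . . . 2 . . 4 . 3 .
Index 12: author = 3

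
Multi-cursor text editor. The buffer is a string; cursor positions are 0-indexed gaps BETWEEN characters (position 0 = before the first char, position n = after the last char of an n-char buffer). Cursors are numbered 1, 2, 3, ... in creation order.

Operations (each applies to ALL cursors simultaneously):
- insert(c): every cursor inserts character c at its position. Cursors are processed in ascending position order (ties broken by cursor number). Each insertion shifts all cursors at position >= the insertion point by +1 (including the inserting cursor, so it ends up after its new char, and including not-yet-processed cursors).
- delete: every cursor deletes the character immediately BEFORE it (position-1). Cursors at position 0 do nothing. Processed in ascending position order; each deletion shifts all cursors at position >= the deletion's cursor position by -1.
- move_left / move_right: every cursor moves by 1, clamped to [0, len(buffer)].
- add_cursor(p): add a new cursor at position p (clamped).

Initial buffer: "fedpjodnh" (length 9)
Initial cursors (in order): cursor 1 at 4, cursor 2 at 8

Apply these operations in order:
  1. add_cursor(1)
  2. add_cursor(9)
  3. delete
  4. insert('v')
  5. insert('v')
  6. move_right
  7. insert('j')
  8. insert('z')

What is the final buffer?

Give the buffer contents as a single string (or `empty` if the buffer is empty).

After op 1 (add_cursor(1)): buffer="fedpjodnh" (len 9), cursors c3@1 c1@4 c2@8, authorship .........
After op 2 (add_cursor(9)): buffer="fedpjodnh" (len 9), cursors c3@1 c1@4 c2@8 c4@9, authorship .........
After op 3 (delete): buffer="edjod" (len 5), cursors c3@0 c1@2 c2@5 c4@5, authorship .....
After op 4 (insert('v')): buffer="vedvjodvv" (len 9), cursors c3@1 c1@4 c2@9 c4@9, authorship 3..1...24
After op 5 (insert('v')): buffer="vvedvvjodvvvv" (len 13), cursors c3@2 c1@6 c2@13 c4@13, authorship 33..11...2424
After op 6 (move_right): buffer="vvedvvjodvvvv" (len 13), cursors c3@3 c1@7 c2@13 c4@13, authorship 33..11...2424
After op 7 (insert('j')): buffer="vvejdvvjjodvvvvjj" (len 17), cursors c3@4 c1@9 c2@17 c4@17, authorship 33.3.11.1..242424
After op 8 (insert('z')): buffer="vvejzdvvjjzodvvvvjjzz" (len 21), cursors c3@5 c1@11 c2@21 c4@21, authorship 33.33.11.11..24242424

Answer: vvejzdvvjjzodvvvvjjzz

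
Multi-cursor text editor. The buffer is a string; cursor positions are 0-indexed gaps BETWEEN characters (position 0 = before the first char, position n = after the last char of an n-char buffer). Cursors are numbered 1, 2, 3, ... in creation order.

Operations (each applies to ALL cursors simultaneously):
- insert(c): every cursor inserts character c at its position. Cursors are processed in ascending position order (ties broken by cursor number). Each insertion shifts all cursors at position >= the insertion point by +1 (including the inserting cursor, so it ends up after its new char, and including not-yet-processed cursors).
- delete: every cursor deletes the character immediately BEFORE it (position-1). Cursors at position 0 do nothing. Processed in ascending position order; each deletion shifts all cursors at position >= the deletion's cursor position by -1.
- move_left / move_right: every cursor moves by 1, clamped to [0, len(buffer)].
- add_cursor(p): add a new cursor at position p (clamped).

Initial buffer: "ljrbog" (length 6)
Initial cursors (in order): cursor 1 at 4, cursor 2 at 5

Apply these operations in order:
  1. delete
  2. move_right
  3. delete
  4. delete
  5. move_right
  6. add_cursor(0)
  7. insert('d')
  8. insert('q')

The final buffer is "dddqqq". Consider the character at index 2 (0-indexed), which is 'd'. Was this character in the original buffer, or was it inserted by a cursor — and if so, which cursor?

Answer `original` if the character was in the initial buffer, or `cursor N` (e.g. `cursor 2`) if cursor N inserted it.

After op 1 (delete): buffer="ljrg" (len 4), cursors c1@3 c2@3, authorship ....
After op 2 (move_right): buffer="ljrg" (len 4), cursors c1@4 c2@4, authorship ....
After op 3 (delete): buffer="lj" (len 2), cursors c1@2 c2@2, authorship ..
After op 4 (delete): buffer="" (len 0), cursors c1@0 c2@0, authorship 
After op 5 (move_right): buffer="" (len 0), cursors c1@0 c2@0, authorship 
After op 6 (add_cursor(0)): buffer="" (len 0), cursors c1@0 c2@0 c3@0, authorship 
After op 7 (insert('d')): buffer="ddd" (len 3), cursors c1@3 c2@3 c3@3, authorship 123
After op 8 (insert('q')): buffer="dddqqq" (len 6), cursors c1@6 c2@6 c3@6, authorship 123123
Authorship (.=original, N=cursor N): 1 2 3 1 2 3
Index 2: author = 3

Answer: cursor 3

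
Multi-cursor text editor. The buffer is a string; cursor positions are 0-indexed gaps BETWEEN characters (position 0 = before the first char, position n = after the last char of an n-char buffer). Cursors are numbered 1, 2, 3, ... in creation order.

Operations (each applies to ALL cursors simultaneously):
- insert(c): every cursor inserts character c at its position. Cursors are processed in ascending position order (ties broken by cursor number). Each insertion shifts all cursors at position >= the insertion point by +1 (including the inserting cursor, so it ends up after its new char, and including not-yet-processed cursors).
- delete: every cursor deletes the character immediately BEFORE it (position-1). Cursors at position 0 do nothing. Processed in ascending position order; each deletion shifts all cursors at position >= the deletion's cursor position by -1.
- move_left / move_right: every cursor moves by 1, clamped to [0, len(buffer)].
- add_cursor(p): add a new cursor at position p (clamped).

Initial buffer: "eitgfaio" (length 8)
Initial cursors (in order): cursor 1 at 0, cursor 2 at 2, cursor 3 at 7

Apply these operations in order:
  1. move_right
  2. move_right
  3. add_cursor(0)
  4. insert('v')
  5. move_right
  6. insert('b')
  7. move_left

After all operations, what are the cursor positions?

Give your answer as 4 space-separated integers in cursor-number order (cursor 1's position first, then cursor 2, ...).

After op 1 (move_right): buffer="eitgfaio" (len 8), cursors c1@1 c2@3 c3@8, authorship ........
After op 2 (move_right): buffer="eitgfaio" (len 8), cursors c1@2 c2@4 c3@8, authorship ........
After op 3 (add_cursor(0)): buffer="eitgfaio" (len 8), cursors c4@0 c1@2 c2@4 c3@8, authorship ........
After op 4 (insert('v')): buffer="veivtgvfaiov" (len 12), cursors c4@1 c1@4 c2@7 c3@12, authorship 4..1..2....3
After op 5 (move_right): buffer="veivtgvfaiov" (len 12), cursors c4@2 c1@5 c2@8 c3@12, authorship 4..1..2....3
After op 6 (insert('b')): buffer="vebivtbgvfbaiovb" (len 16), cursors c4@3 c1@7 c2@11 c3@16, authorship 4.4.1.1.2.2...33
After op 7 (move_left): buffer="vebivtbgvfbaiovb" (len 16), cursors c4@2 c1@6 c2@10 c3@15, authorship 4.4.1.1.2.2...33

Answer: 6 10 15 2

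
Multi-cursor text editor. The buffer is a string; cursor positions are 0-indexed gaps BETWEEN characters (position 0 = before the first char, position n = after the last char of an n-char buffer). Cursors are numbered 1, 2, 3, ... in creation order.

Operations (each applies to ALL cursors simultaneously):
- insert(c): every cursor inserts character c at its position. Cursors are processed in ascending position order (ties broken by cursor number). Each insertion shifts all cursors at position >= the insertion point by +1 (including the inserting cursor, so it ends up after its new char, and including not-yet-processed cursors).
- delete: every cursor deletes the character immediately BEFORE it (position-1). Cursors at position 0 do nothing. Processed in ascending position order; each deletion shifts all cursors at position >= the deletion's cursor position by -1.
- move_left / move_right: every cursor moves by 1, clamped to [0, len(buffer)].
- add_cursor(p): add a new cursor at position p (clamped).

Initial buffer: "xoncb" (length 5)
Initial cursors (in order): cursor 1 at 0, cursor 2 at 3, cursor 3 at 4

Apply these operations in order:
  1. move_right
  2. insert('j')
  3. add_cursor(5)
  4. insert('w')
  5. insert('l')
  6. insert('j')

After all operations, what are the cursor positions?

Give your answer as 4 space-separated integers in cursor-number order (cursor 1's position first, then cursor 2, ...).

Answer: 5 15 20 11

Derivation:
After op 1 (move_right): buffer="xoncb" (len 5), cursors c1@1 c2@4 c3@5, authorship .....
After op 2 (insert('j')): buffer="xjoncjbj" (len 8), cursors c1@2 c2@6 c3@8, authorship .1...2.3
After op 3 (add_cursor(5)): buffer="xjoncjbj" (len 8), cursors c1@2 c4@5 c2@6 c3@8, authorship .1...2.3
After op 4 (insert('w')): buffer="xjwoncwjwbjw" (len 12), cursors c1@3 c4@7 c2@9 c3@12, authorship .11...422.33
After op 5 (insert('l')): buffer="xjwloncwljwlbjwl" (len 16), cursors c1@4 c4@9 c2@12 c3@16, authorship .111...44222.333
After op 6 (insert('j')): buffer="xjwljoncwljjwljbjwlj" (len 20), cursors c1@5 c4@11 c2@15 c3@20, authorship .1111...4442222.3333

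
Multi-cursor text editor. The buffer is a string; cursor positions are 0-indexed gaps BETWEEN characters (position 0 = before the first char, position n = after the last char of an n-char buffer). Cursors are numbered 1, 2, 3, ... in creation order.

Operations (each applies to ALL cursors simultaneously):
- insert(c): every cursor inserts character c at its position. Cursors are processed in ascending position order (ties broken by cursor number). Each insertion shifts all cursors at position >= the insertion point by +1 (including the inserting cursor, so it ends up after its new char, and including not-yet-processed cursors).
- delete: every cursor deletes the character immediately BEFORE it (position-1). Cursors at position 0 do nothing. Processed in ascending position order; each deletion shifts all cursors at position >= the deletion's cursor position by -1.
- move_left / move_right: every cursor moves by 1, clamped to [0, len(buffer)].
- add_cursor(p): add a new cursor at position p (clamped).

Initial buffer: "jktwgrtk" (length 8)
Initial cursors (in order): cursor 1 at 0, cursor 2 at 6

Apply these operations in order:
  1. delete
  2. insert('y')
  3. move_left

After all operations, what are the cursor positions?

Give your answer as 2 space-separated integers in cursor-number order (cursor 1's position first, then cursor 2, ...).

After op 1 (delete): buffer="jktwgtk" (len 7), cursors c1@0 c2@5, authorship .......
After op 2 (insert('y')): buffer="yjktwgytk" (len 9), cursors c1@1 c2@7, authorship 1.....2..
After op 3 (move_left): buffer="yjktwgytk" (len 9), cursors c1@0 c2@6, authorship 1.....2..

Answer: 0 6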